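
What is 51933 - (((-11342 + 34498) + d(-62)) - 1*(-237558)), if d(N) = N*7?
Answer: -208347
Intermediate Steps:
d(N) = 7*N
51933 - (((-11342 + 34498) + d(-62)) - 1*(-237558)) = 51933 - (((-11342 + 34498) + 7*(-62)) - 1*(-237558)) = 51933 - ((23156 - 434) + 237558) = 51933 - (22722 + 237558) = 51933 - 1*260280 = 51933 - 260280 = -208347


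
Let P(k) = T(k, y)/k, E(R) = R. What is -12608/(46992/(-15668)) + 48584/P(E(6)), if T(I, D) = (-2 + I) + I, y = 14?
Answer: 489805544/14685 ≈ 33354.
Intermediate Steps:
T(I, D) = -2 + 2*I
P(k) = (-2 + 2*k)/k
-12608/(46992/(-15668)) + 48584/P(E(6)) = -12608/(46992/(-15668)) + 48584/(2 - 2/6) = -12608/(46992*(-1/15668)) + 48584/(2 - 2*1/6) = -12608/(-11748/3917) + 48584/(2 - 1/3) = -12608*(-3917/11748) + 48584/(5/3) = 12346384/2937 + 48584*(3/5) = 12346384/2937 + 145752/5 = 489805544/14685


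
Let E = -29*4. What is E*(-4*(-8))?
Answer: -3712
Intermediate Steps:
E = -116
E*(-4*(-8)) = -(-464)*(-8) = -116*32 = -3712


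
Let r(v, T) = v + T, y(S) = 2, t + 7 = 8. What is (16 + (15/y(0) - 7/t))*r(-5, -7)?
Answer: -198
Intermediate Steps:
t = 1 (t = -7 + 8 = 1)
r(v, T) = T + v
(16 + (15/y(0) - 7/t))*r(-5, -7) = (16 + (15/2 - 7/1))*(-7 - 5) = (16 + (15*(½) - 7*1))*(-12) = (16 + (15/2 - 7))*(-12) = (16 + ½)*(-12) = (33/2)*(-12) = -198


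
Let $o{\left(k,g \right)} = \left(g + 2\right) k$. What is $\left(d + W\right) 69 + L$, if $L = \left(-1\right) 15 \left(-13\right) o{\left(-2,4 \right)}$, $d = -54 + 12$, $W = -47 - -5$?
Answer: $-8136$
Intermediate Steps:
$W = -42$ ($W = -47 + 5 = -42$)
$o{\left(k,g \right)} = k \left(2 + g\right)$ ($o{\left(k,g \right)} = \left(2 + g\right) k = k \left(2 + g\right)$)
$d = -42$
$L = -2340$ ($L = \left(-1\right) 15 \left(-13\right) \left(- 2 \left(2 + 4\right)\right) = \left(-15\right) \left(-13\right) \left(\left(-2\right) 6\right) = 195 \left(-12\right) = -2340$)
$\left(d + W\right) 69 + L = \left(-42 - 42\right) 69 - 2340 = \left(-84\right) 69 - 2340 = -5796 - 2340 = -8136$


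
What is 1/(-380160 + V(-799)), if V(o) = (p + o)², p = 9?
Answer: 1/243940 ≈ 4.0994e-6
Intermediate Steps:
V(o) = (9 + o)²
1/(-380160 + V(-799)) = 1/(-380160 + (9 - 799)²) = 1/(-380160 + (-790)²) = 1/(-380160 + 624100) = 1/243940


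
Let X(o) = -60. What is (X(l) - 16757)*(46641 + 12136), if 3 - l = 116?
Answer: -988452809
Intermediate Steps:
l = -113 (l = 3 - 1*116 = 3 - 116 = -113)
(X(l) - 16757)*(46641 + 12136) = (-60 - 16757)*(46641 + 12136) = -16817*58777 = -988452809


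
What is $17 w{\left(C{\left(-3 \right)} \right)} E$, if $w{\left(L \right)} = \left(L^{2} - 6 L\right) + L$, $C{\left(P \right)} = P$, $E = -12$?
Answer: $-4896$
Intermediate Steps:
$w{\left(L \right)} = L^{2} - 5 L$
$17 w{\left(C{\left(-3 \right)} \right)} E = 17 \left(- 3 \left(-5 - 3\right)\right) \left(-12\right) = 17 \left(\left(-3\right) \left(-8\right)\right) \left(-12\right) = 17 \cdot 24 \left(-12\right) = 408 \left(-12\right) = -4896$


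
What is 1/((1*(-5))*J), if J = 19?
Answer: -1/95 ≈ -0.010526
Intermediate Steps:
1/((1*(-5))*J) = 1/((1*(-5))*19) = 1/(-5*19) = 1/(-95) = -1/95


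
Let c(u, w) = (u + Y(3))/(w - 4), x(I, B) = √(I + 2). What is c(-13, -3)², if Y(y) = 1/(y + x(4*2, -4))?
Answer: 38/7 - 32*√10/49 ≈ 3.3634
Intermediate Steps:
x(I, B) = √(2 + I)
Y(y) = 1/(y + √10) (Y(y) = 1/(y + √(2 + 4*2)) = 1/(y + √(2 + 8)) = 1/(y + √10))
c(u, w) = (u + 1/(3 + √10))/(-4 + w) (c(u, w) = (u + 1/(3 + √10))/(w - 4) = (u + 1/(3 + √10))/(-4 + w))
c(-13, -3)² = ((1 - 13*(3 + √10))/((-4 - 3)*(3 + √10)))² = ((1 + (-39 - 13*√10))/((-7)*(3 + √10)))² = (-(-38 - 13*√10)/(7*(3 + √10)))² = (-38 - 13*√10)²/(49*(3 + √10)²)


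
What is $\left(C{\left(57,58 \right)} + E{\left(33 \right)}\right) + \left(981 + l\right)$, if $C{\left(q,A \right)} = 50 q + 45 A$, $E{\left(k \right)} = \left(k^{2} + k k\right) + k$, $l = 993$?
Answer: $9645$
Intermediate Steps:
$E{\left(k \right)} = k + 2 k^{2}$ ($E{\left(k \right)} = \left(k^{2} + k^{2}\right) + k = 2 k^{2} + k = k + 2 k^{2}$)
$C{\left(q,A \right)} = 45 A + 50 q$
$\left(C{\left(57,58 \right)} + E{\left(33 \right)}\right) + \left(981 + l\right) = \left(\left(45 \cdot 58 + 50 \cdot 57\right) + 33 \left(1 + 2 \cdot 33\right)\right) + \left(981 + 993\right) = \left(\left(2610 + 2850\right) + 33 \left(1 + 66\right)\right) + 1974 = \left(5460 + 33 \cdot 67\right) + 1974 = \left(5460 + 2211\right) + 1974 = 7671 + 1974 = 9645$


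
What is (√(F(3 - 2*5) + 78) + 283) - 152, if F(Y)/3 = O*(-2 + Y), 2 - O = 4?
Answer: 131 + 2*√33 ≈ 142.49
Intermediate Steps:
O = -2 (O = 2 - 1*4 = 2 - 4 = -2)
F(Y) = 12 - 6*Y (F(Y) = 3*(-2*(-2 + Y)) = 3*(4 - 2*Y) = 12 - 6*Y)
(√(F(3 - 2*5) + 78) + 283) - 152 = (√((12 - 6*(3 - 2*5)) + 78) + 283) - 152 = (√((12 - 6*(3 - 10)) + 78) + 283) - 152 = (√((12 - 6*(-7)) + 78) + 283) - 152 = (√((12 + 42) + 78) + 283) - 152 = (√(54 + 78) + 283) - 152 = (√132 + 283) - 152 = (2*√33 + 283) - 152 = (283 + 2*√33) - 152 = 131 + 2*√33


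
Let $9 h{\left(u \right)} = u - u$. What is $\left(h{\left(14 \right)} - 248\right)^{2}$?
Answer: $61504$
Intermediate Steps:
$h{\left(u \right)} = 0$ ($h{\left(u \right)} = \frac{u - u}{9} = \frac{1}{9} \cdot 0 = 0$)
$\left(h{\left(14 \right)} - 248\right)^{2} = \left(0 - 248\right)^{2} = \left(-248\right)^{2} = 61504$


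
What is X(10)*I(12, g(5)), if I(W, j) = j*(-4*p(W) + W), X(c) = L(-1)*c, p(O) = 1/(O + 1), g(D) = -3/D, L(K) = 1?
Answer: -912/13 ≈ -70.154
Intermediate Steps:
p(O) = 1/(1 + O)
X(c) = c (X(c) = 1*c = c)
I(W, j) = j*(W - 4/(1 + W)) (I(W, j) = j*(-4/(1 + W) + W) = j*(W - 4/(1 + W)))
X(10)*I(12, g(5)) = 10*((-3/5)*(-4 + 12*(1 + 12))/(1 + 12)) = 10*(-3*⅕*(-4 + 12*13)/13) = 10*(-⅗*1/13*(-4 + 156)) = 10*(-⅗*1/13*152) = 10*(-456/65) = -912/13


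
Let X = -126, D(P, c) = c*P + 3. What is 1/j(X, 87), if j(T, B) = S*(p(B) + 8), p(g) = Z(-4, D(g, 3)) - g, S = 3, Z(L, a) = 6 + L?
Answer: -1/231 ≈ -0.0043290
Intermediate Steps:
D(P, c) = 3 + P*c (D(P, c) = P*c + 3 = 3 + P*c)
p(g) = 2 - g (p(g) = (6 - 4) - g = 2 - g)
j(T, B) = 30 - 3*B (j(T, B) = 3*((2 - B) + 8) = 3*(10 - B) = 30 - 3*B)
1/j(X, 87) = 1/(30 - 3*87) = 1/(30 - 261) = 1/(-231) = -1/231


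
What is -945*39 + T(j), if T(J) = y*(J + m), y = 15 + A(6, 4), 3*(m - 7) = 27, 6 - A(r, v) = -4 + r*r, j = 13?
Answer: -37174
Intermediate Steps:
A(r, v) = 10 - r² (A(r, v) = 6 - (-4 + r*r) = 6 - (-4 + r²) = 6 + (4 - r²) = 10 - r²)
m = 16 (m = 7 + (⅓)*27 = 7 + 9 = 16)
y = -11 (y = 15 + (10 - 1*6²) = 15 + (10 - 1*36) = 15 + (10 - 36) = 15 - 26 = -11)
T(J) = -176 - 11*J (T(J) = -11*(J + 16) = -11*(16 + J) = -176 - 11*J)
-945*39 + T(j) = -945*39 + (-176 - 11*13) = -36855 + (-176 - 143) = -36855 - 319 = -37174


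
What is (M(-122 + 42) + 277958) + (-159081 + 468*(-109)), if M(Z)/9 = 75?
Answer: 68540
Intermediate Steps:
M(Z) = 675 (M(Z) = 9*75 = 675)
(M(-122 + 42) + 277958) + (-159081 + 468*(-109)) = (675 + 277958) + (-159081 + 468*(-109)) = 278633 + (-159081 - 51012) = 278633 - 210093 = 68540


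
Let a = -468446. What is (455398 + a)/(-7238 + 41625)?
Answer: -13048/34387 ≈ -0.37945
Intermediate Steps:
(455398 + a)/(-7238 + 41625) = (455398 - 468446)/(-7238 + 41625) = -13048/34387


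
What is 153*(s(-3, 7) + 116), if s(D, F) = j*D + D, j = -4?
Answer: 19125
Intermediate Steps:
s(D, F) = -3*D (s(D, F) = -4*D + D = -3*D)
153*(s(-3, 7) + 116) = 153*(-3*(-3) + 116) = 153*(9 + 116) = 153*125 = 19125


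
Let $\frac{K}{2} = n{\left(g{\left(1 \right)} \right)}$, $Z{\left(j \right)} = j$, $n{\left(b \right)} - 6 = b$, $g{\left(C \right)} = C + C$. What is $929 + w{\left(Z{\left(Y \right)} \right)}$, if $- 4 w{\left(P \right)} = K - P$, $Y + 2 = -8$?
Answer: $\frac{1845}{2} \approx 922.5$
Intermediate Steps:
$Y = -10$ ($Y = -2 - 8 = -10$)
$g{\left(C \right)} = 2 C$
$n{\left(b \right)} = 6 + b$
$K = 16$ ($K = 2 \left(6 + 2 \cdot 1\right) = 2 \left(6 + 2\right) = 2 \cdot 8 = 16$)
$w{\left(P \right)} = -4 + \frac{P}{4}$ ($w{\left(P \right)} = - \frac{16 - P}{4} = -4 + \frac{P}{4}$)
$929 + w{\left(Z{\left(Y \right)} \right)} = 929 + \left(-4 + \frac{1}{4} \left(-10\right)\right) = 929 - \frac{13}{2} = \frac{1845}{2}$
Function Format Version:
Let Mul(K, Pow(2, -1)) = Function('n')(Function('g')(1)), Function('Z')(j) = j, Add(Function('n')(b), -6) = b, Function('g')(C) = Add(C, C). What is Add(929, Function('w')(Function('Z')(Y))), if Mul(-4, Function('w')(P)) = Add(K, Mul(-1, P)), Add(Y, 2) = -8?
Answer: Rational(1845, 2) ≈ 922.50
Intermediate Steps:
Y = -10 (Y = Add(-2, -8) = -10)
Function('g')(C) = Mul(2, C)
Function('n')(b) = Add(6, b)
K = 16 (K = Mul(2, Add(6, Mul(2, 1))) = Mul(2, Add(6, 2)) = Mul(2, 8) = 16)
Function('w')(P) = Add(-4, Mul(Rational(1, 4), P)) (Function('w')(P) = Mul(Rational(-1, 4), Add(16, Mul(-1, P))) = Add(-4, Mul(Rational(1, 4), P)))
Add(929, Function('w')(Function('Z')(Y))) = Add(929, Add(-4, Mul(Rational(1, 4), -10))) = Add(929, Add(-4, Rational(-5, 2))) = Add(929, Rational(-13, 2)) = Rational(1845, 2)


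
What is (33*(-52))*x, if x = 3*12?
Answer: -61776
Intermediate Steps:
x = 36
(33*(-52))*x = (33*(-52))*36 = -1716*36 = -61776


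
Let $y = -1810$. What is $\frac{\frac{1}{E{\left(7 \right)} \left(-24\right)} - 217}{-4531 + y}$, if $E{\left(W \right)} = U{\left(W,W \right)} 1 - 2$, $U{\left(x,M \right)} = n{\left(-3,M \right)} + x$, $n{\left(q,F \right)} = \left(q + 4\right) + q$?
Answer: $\frac{15625}{456552} \approx 0.034224$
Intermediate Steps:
$n{\left(q,F \right)} = 4 + 2 q$ ($n{\left(q,F \right)} = \left(4 + q\right) + q = 4 + 2 q$)
$U{\left(x,M \right)} = -2 + x$ ($U{\left(x,M \right)} = \left(4 + 2 \left(-3\right)\right) + x = \left(4 - 6\right) + x = -2 + x$)
$E{\left(W \right)} = -4 + W$ ($E{\left(W \right)} = \left(-2 + W\right) 1 - 2 = \left(-2 + W\right) - 2 = -4 + W$)
$\frac{\frac{1}{E{\left(7 \right)} \left(-24\right)} - 217}{-4531 + y} = \frac{\frac{1}{\left(-4 + 7\right) \left(-24\right)} - 217}{-4531 - 1810} = \frac{\frac{1}{3 \left(-24\right)} - 217}{-6341} = \left(\frac{1}{-72} - 217\right) \left(- \frac{1}{6341}\right) = \left(- \frac{1}{72} - 217\right) \left(- \frac{1}{6341}\right) = \left(- \frac{15625}{72}\right) \left(- \frac{1}{6341}\right) = \frac{15625}{456552}$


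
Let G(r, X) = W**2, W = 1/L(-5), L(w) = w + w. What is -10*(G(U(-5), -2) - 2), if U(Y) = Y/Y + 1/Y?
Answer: 199/10 ≈ 19.900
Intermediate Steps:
L(w) = 2*w
U(Y) = 1 + 1/Y
W = -1/10 (W = 1/(2*(-5)) = 1/(-10) = -1/10 ≈ -0.10000)
G(r, X) = 1/100 (G(r, X) = (-1/10)**2 = 1/100)
-10*(G(U(-5), -2) - 2) = -10*(1/100 - 2) = -10*(-199/100) = 199/10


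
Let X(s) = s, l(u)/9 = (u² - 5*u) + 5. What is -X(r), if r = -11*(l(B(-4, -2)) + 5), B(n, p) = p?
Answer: 1936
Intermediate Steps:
l(u) = 45 - 45*u + 9*u² (l(u) = 9*((u² - 5*u) + 5) = 9*(5 + u² - 5*u) = 45 - 45*u + 9*u²)
r = -1936 (r = -11*((45 - 45*(-2) + 9*(-2)²) + 5) = -11*((45 + 90 + 9*4) + 5) = -11*((45 + 90 + 36) + 5) = -11*(171 + 5) = -11*176 = -1936)
-X(r) = -1*(-1936) = 1936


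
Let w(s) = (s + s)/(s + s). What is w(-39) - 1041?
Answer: -1040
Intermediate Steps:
w(s) = 1 (w(s) = (2*s)/((2*s)) = (2*s)*(1/(2*s)) = 1)
w(-39) - 1041 = 1 - 1041 = -1040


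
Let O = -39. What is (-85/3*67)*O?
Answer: 74035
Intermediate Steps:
(-85/3*67)*O = (-85/3*67)*(-39) = (-85*⅓*67)*(-39) = -85/3*67*(-39) = -5695/3*(-39) = 74035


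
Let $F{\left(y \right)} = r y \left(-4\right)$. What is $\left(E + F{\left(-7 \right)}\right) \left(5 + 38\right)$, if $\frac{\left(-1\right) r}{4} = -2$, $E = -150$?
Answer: $3182$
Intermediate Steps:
$r = 8$ ($r = \left(-4\right) \left(-2\right) = 8$)
$F{\left(y \right)} = - 32 y$ ($F{\left(y \right)} = 8 y \left(-4\right) = - 32 y$)
$\left(E + F{\left(-7 \right)}\right) \left(5 + 38\right) = \left(-150 - -224\right) \left(5 + 38\right) = \left(-150 + 224\right) 43 = 74 \cdot 43 = 3182$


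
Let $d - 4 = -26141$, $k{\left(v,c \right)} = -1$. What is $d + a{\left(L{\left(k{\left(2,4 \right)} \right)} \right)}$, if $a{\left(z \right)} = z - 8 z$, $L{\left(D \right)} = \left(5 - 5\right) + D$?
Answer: $-26130$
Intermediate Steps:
$d = -26137$ ($d = 4 - 26141 = -26137$)
$L{\left(D \right)} = D$ ($L{\left(D \right)} = 0 + D = D$)
$a{\left(z \right)} = - 7 z$ ($a{\left(z \right)} = z - 8 z = - 7 z$)
$d + a{\left(L{\left(k{\left(2,4 \right)} \right)} \right)} = -26137 - -7 = -26137 + 7 = -26130$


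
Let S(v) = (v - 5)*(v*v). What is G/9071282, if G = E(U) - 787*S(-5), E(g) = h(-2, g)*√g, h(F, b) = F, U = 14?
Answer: 98375/4535641 - √14/4535641 ≈ 0.021688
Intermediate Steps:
S(v) = v²*(-5 + v) (S(v) = (-5 + v)*v² = v²*(-5 + v))
E(g) = -2*√g
G = 196750 - 2*√14 (G = -2*√14 - 787*(-5)²*(-5 - 5) = -2*√14 - 19675*(-10) = -2*√14 - 787*(-250) = -2*√14 + 196750 = 196750 - 2*√14 ≈ 1.9674e+5)
G/9071282 = (196750 - 2*√14)/9071282 = (196750 - 2*√14)*(1/9071282) = 98375/4535641 - √14/4535641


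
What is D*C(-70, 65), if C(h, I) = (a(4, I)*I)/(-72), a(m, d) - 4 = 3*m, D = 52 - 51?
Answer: -130/9 ≈ -14.444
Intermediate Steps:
D = 1
a(m, d) = 4 + 3*m
C(h, I) = -2*I/9 (C(h, I) = ((4 + 3*4)*I)/(-72) = ((4 + 12)*I)*(-1/72) = (16*I)*(-1/72) = -2*I/9)
D*C(-70, 65) = 1*(-2/9*65) = 1*(-130/9) = -130/9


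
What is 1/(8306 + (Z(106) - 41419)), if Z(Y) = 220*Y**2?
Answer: 1/2438807 ≈ 4.1004e-7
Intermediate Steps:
1/(8306 + (Z(106) - 41419)) = 1/(8306 + (220*106**2 - 41419)) = 1/(8306 + (220*11236 - 41419)) = 1/(8306 + (2471920 - 41419)) = 1/(8306 + 2430501) = 1/2438807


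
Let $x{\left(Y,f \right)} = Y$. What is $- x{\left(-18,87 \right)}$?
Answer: $18$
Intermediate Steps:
$- x{\left(-18,87 \right)} = \left(-1\right) \left(-18\right) = 18$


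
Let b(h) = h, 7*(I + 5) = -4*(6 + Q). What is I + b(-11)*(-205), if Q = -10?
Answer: 15766/7 ≈ 2252.3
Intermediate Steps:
I = -19/7 (I = -5 + (-4*(6 - 10))/7 = -5 + (-4*(-4))/7 = -5 + (⅐)*16 = -5 + 16/7 = -19/7 ≈ -2.7143)
I + b(-11)*(-205) = -19/7 - 11*(-205) = -19/7 + 2255 = 15766/7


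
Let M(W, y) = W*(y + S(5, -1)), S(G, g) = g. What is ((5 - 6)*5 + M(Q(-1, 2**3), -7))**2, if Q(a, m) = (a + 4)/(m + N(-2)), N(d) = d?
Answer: 81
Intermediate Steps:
Q(a, m) = (4 + a)/(-2 + m) (Q(a, m) = (a + 4)/(m - 2) = (4 + a)/(-2 + m))
M(W, y) = W*(-1 + y) (M(W, y) = W*(y - 1) = W*(-1 + y))
((5 - 6)*5 + M(Q(-1, 2**3), -7))**2 = ((5 - 6)*5 + ((4 - 1)/(-2 + 2**3))*(-1 - 7))**2 = (-1*5 + (3/(-2 + 8))*(-8))**2 = (-5 + (3/6)*(-8))**2 = (-5 + ((1/6)*3)*(-8))**2 = (-5 + (1/2)*(-8))**2 = (-5 - 4)**2 = (-9)**2 = 81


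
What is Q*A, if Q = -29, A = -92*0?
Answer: 0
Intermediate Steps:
A = 0
Q*A = -29*0 = 0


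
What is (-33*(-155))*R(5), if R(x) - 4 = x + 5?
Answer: 71610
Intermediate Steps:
R(x) = 9 + x (R(x) = 4 + (x + 5) = 4 + (5 + x) = 9 + x)
(-33*(-155))*R(5) = (-33*(-155))*(9 + 5) = 5115*14 = 71610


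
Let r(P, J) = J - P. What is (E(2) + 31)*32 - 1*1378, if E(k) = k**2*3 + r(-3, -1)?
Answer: 62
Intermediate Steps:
E(k) = 2 + 3*k**2 (E(k) = k**2*3 + (-1 - 1*(-3)) = 3*k**2 + (-1 + 3) = 3*k**2 + 2 = 2 + 3*k**2)
(E(2) + 31)*32 - 1*1378 = ((2 + 3*2**2) + 31)*32 - 1*1378 = ((2 + 3*4) + 31)*32 - 1378 = ((2 + 12) + 31)*32 - 1378 = (14 + 31)*32 - 1378 = 45*32 - 1378 = 1440 - 1378 = 62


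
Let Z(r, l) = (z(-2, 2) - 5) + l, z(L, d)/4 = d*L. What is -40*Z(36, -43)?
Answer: 2560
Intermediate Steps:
z(L, d) = 4*L*d (z(L, d) = 4*(d*L) = 4*(L*d) = 4*L*d)
Z(r, l) = -21 + l (Z(r, l) = (4*(-2)*2 - 5) + l = (-16 - 5) + l = -21 + l)
-40*Z(36, -43) = -40*(-21 - 43) = -40*(-64) = 2560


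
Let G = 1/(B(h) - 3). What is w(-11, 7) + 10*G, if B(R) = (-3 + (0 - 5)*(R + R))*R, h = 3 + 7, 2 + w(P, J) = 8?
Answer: 6188/1033 ≈ 5.9903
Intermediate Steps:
w(P, J) = 6 (w(P, J) = -2 + 8 = 6)
h = 10
B(R) = R*(-3 - 10*R) (B(R) = (-3 - 10*R)*R = R*(-3 - 10*R))
G = -1/1033 (G = 1/(-1*10*(3 + 10*10) - 3) = 1/(-1*10*(3 + 100) - 3) = 1/(-1*10*103 - 3) = 1/(-1030 - 3) = 1/(-1033) = -1/1033 ≈ -0.00096805)
w(-11, 7) + 10*G = 6 + 10*(-1/1033) = 6 - 10/1033 = 6188/1033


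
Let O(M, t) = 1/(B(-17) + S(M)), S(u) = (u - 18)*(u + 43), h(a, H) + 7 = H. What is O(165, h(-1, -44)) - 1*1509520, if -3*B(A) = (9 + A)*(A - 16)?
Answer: -46022245759/30488 ≈ -1.5095e+6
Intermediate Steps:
h(a, H) = -7 + H
S(u) = (-18 + u)*(43 + u)
B(A) = -(-16 + A)*(9 + A)/3 (B(A) = -(9 + A)*(A - 16)/3 = -(9 + A)*(-16 + A)/3 = -(-16 + A)*(9 + A)/3)
O(M, t) = 1/(-862 + M² + 25*M) (O(M, t) = 1/((48 - ⅓*(-17)² + (7/3)*(-17)) + (-774 + M² + 25*M)) = 1/((48 - ⅓*289 - 119/3) + (-774 + M² + 25*M)) = 1/((48 - 289/3 - 119/3) + (-774 + M² + 25*M)) = 1/(-88 + (-774 + M² + 25*M)) = 1/(-862 + M² + 25*M))
O(165, h(-1, -44)) - 1*1509520 = 1/(-862 + 165² + 25*165) - 1*1509520 = 1/(-862 + 27225 + 4125) - 1509520 = 1/30488 - 1509520 = -46022245759/30488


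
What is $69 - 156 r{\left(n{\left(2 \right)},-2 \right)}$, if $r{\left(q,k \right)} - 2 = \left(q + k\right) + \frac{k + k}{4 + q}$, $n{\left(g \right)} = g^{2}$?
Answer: $-477$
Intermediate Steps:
$r{\left(q,k \right)} = 2 + k + q + \frac{2 k}{4 + q}$ ($r{\left(q,k \right)} = 2 + \left(\left(q + k\right) + \frac{k + k}{4 + q}\right) = 2 + \left(\left(k + q\right) + \frac{2 k}{4 + q}\right) = 2 + \left(k + q + \frac{2 k}{4 + q}\right) = 2 + k + q + \frac{2 k}{4 + q}$)
$69 - 156 r{\left(n{\left(2 \right)},-2 \right)} = 69 - 156 \frac{8 + \left(2^{2}\right)^{2} + 6 \left(-2\right) + 6 \cdot 2^{2} - 2 \cdot 2^{2}}{4 + 2^{2}} = 69 - 156 \frac{8 + 4^{2} - 12 + 6 \cdot 4 - 8}{4 + 4} = 69 - 156 \frac{8 + 16 - 12 + 24 - 8}{8} = 69 - 156 \cdot \frac{1}{8} \cdot 28 = 69 - 546 = -477$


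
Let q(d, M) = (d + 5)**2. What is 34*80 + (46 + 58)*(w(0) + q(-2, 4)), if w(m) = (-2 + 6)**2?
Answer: 5320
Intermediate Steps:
q(d, M) = (5 + d)**2
w(m) = 16 (w(m) = 4**2 = 16)
34*80 + (46 + 58)*(w(0) + q(-2, 4)) = 34*80 + (46 + 58)*(16 + (5 - 2)**2) = 2720 + 104*(16 + 3**2) = 2720 + 104*(16 + 9) = 2720 + 104*25 = 2720 + 2600 = 5320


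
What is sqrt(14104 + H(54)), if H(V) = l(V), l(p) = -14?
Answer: sqrt(14090) ≈ 118.70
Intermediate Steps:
H(V) = -14
sqrt(14104 + H(54)) = sqrt(14104 - 14) = sqrt(14090)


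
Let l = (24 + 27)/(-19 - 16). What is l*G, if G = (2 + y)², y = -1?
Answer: -51/35 ≈ -1.4571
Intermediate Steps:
l = -51/35 (l = 51/(-35) = 51*(-1/35) = -51/35 ≈ -1.4571)
G = 1 (G = (2 - 1)² = 1² = 1)
l*G = -51/35*1 = -51/35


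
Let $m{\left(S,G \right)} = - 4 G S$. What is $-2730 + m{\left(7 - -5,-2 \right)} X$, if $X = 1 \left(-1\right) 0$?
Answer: $-2730$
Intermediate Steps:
$m{\left(S,G \right)} = - 4 G S$
$X = 0$ ($X = \left(-1\right) 0 = 0$)
$-2730 + m{\left(7 - -5,-2 \right)} X = -2730 + \left(-4\right) \left(-2\right) \left(7 - -5\right) 0 = -2730 + \left(-4\right) \left(-2\right) \left(7 + 5\right) 0 = -2730 + \left(-4\right) \left(-2\right) 12 \cdot 0 = -2730 + 96 \cdot 0 = -2730 + 0 = -2730$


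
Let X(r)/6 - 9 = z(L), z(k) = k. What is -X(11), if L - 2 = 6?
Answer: -102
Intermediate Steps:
L = 8 (L = 2 + 6 = 8)
X(r) = 102 (X(r) = 54 + 6*8 = 54 + 48 = 102)
-X(11) = -1*102 = -102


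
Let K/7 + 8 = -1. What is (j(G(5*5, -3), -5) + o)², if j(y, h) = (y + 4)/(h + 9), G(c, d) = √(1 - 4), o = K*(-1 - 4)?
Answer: (1264 + I*√3)²/16 ≈ 99856.0 + 273.66*I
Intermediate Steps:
K = -63 (K = -56 + 7*(-1) = -56 - 7 = -63)
o = 315 (o = -63*(-1 - 4) = -63*(-5) = 315)
G(c, d) = I*√3 (G(c, d) = √(-3) = I*√3)
j(y, h) = (4 + y)/(9 + h)
(j(G(5*5, -3), -5) + o)² = ((4 + I*√3)/(9 - 5) + 315)² = ((4 + I*√3)/4 + 315)² = ((1 + I*√3/4) + 315)² = (316 + I*√3/4)²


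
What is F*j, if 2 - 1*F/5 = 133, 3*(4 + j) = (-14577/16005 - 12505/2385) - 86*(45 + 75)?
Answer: 3446411209858/1526877 ≈ 2.2572e+6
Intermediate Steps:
j = -26308482518/7634385 (j = -4 + ((-14577/16005 - 12505/2385) - 86*(45 + 75))/3 = -4 + ((-14577*1/16005 - 12505*1/2385) - 86*120)/3 = -4 + ((-4859/5335 - 2501/477) - 10320)/3 = -4 + (-15660578/2544795 - 10320)/3 = -4 + (⅓)*(-26277944978/2544795) = -4 - 26277944978/7634385 = -26308482518/7634385 ≈ -3446.1)
F = -655 (F = 10 - 5*133 = 10 - 665 = -655)
F*j = -655*(-26308482518/7634385) = 3446411209858/1526877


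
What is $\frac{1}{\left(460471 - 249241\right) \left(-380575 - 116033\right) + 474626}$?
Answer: $- \frac{1}{104898033214} \approx -9.5331 \cdot 10^{-12}$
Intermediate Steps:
$\frac{1}{\left(460471 - 249241\right) \left(-380575 - 116033\right) + 474626} = \frac{1}{211230 \left(-496608\right) + 474626} = \frac{1}{-104898507840 + 474626} = \frac{1}{-104898033214} = - \frac{1}{104898033214}$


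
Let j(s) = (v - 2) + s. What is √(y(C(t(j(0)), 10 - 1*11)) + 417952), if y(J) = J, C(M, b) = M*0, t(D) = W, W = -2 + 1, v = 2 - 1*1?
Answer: 4*√26122 ≈ 646.49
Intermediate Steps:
v = 1 (v = 2 - 1 = 1)
W = -1
j(s) = -1 + s (j(s) = (1 - 2) + s = -1 + s)
t(D) = -1
C(M, b) = 0
√(y(C(t(j(0)), 10 - 1*11)) + 417952) = √(0 + 417952) = √417952 = 4*√26122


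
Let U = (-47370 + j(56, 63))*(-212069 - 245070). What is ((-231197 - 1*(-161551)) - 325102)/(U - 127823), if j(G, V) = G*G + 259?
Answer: -197374/10051279851 ≈ -1.9637e-5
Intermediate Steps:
j(G, V) = 259 + G**2 (j(G, V) = G**2 + 259 = 259 + G**2)
U = 20102687525 (U = (-47370 + (259 + 56**2))*(-212069 - 245070) = (-47370 + (259 + 3136))*(-457139) = (-47370 + 3395)*(-457139) = -43975*(-457139) = 20102687525)
((-231197 - 1*(-161551)) - 325102)/(U - 127823) = ((-231197 - 1*(-161551)) - 325102)/(20102687525 - 127823) = ((-231197 + 161551) - 325102)/20102559702 = (-69646 - 325102)*(1/20102559702) = -394748*1/20102559702 = -197374/10051279851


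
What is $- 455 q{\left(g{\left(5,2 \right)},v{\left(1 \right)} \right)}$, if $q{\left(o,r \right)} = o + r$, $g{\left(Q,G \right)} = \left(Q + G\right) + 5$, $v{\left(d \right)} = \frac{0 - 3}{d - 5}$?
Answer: $- \frac{23205}{4} \approx -5801.3$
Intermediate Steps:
$v{\left(d \right)} = - \frac{3}{-5 + d}$
$g{\left(Q,G \right)} = 5 + G + Q$ ($g{\left(Q,G \right)} = \left(G + Q\right) + 5 = 5 + G + Q$)
$- 455 q{\left(g{\left(5,2 \right)},v{\left(1 \right)} \right)} = - 455 \left(\left(5 + 2 + 5\right) - \frac{3}{-5 + 1}\right) = - 455 \left(12 - \frac{3}{-4}\right) = - 455 \left(12 - - \frac{3}{4}\right) = - 455 \left(12 + \frac{3}{4}\right) = \left(-455\right) \frac{51}{4} = - \frac{23205}{4}$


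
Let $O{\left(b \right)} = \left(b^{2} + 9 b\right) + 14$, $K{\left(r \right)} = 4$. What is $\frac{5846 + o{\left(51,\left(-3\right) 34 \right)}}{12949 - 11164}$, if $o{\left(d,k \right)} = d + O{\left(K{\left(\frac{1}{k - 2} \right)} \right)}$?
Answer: $\frac{5963}{1785} \approx 3.3406$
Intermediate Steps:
$O{\left(b \right)} = 14 + b^{2} + 9 b$
$o{\left(d,k \right)} = 66 + d$ ($o{\left(d,k \right)} = d + \left(14 + 4^{2} + 9 \cdot 4\right) = d + \left(14 + 16 + 36\right) = d + 66 = 66 + d$)
$\frac{5846 + o{\left(51,\left(-3\right) 34 \right)}}{12949 - 11164} = \frac{5846 + \left(66 + 51\right)}{12949 - 11164} = \frac{5846 + 117}{1785} = 5963 \cdot \frac{1}{1785} = \frac{5963}{1785}$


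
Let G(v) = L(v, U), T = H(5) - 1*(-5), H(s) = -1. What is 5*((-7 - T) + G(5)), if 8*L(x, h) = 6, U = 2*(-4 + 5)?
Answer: -205/4 ≈ -51.250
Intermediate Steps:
U = 2 (U = 2*1 = 2)
L(x, h) = ¾ (L(x, h) = (⅛)*6 = ¾)
T = 4 (T = -1 - 1*(-5) = -1 + 5 = 4)
G(v) = ¾
5*((-7 - T) + G(5)) = 5*((-7 - 1*4) + ¾) = 5*((-7 - 4) + ¾) = 5*(-11 + ¾) = 5*(-41/4) = -205/4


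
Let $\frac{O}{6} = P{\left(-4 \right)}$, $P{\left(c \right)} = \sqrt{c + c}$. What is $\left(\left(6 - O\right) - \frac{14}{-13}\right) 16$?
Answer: $\frac{1472}{13} - 192 i \sqrt{2} \approx 113.23 - 271.53 i$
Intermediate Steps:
$P{\left(c \right)} = \sqrt{2} \sqrt{c}$ ($P{\left(c \right)} = \sqrt{2 c} = \sqrt{2} \sqrt{c}$)
$O = 12 i \sqrt{2}$ ($O = 6 \sqrt{2} \sqrt{-4} = 6 \sqrt{2} \cdot 2 i = 6 \cdot 2 i \sqrt{2} = 12 i \sqrt{2} \approx 16.971 i$)
$\left(\left(6 - O\right) - \frac{14}{-13}\right) 16 = \left(\left(6 - 12 i \sqrt{2}\right) - \frac{14}{-13}\right) 16 = \left(\left(6 - 12 i \sqrt{2}\right) - - \frac{14}{13}\right) 16 = \left(\left(6 - 12 i \sqrt{2}\right) + \frac{14}{13}\right) 16 = \left(\frac{92}{13} - 12 i \sqrt{2}\right) 16 = \frac{1472}{13} - 192 i \sqrt{2}$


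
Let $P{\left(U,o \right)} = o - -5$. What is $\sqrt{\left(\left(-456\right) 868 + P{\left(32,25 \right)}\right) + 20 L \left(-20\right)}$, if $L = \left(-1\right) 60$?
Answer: $i \sqrt{371778} \approx 609.74 i$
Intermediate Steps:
$P{\left(U,o \right)} = 5 + o$ ($P{\left(U,o \right)} = o + 5 = 5 + o$)
$L = -60$
$\sqrt{\left(\left(-456\right) 868 + P{\left(32,25 \right)}\right) + 20 L \left(-20\right)} = \sqrt{\left(\left(-456\right) 868 + \left(5 + 25\right)\right) + 20 \left(-60\right) \left(-20\right)} = \sqrt{\left(-395808 + 30\right) - -24000} = \sqrt{-395778 + 24000} = \sqrt{-371778} = i \sqrt{371778}$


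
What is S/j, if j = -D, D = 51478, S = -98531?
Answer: 98531/51478 ≈ 1.9140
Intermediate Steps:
j = -51478 (j = -1*51478 = -51478)
S/j = -98531/(-51478) = -98531*(-1/51478) = 98531/51478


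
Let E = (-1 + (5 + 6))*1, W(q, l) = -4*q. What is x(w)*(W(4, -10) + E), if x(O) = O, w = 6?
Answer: -36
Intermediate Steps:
E = 10 (E = (-1 + 11)*1 = 10*1 = 10)
x(w)*(W(4, -10) + E) = 6*(-4*4 + 10) = 6*(-16 + 10) = 6*(-6) = -36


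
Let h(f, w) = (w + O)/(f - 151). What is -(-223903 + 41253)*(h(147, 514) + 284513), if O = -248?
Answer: 51954153225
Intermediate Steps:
h(f, w) = (-248 + w)/(-151 + f) (h(f, w) = (w - 248)/(f - 151) = (-248 + w)/(-151 + f))
-(-223903 + 41253)*(h(147, 514) + 284513) = -(-223903 + 41253)*((-248 + 514)/(-151 + 147) + 284513) = -(-182650)*(266/(-4) + 284513) = -(-182650)*(-1/4*266 + 284513) = -(-182650)*(-133/2 + 284513) = -(-182650)*568893/2 = -1*(-51954153225) = 51954153225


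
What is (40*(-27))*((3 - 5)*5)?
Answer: 10800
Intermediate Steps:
(40*(-27))*((3 - 5)*5) = -(-2160)*5 = -1080*(-10) = 10800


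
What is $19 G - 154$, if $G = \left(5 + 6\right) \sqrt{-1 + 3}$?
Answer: $-154 + 209 \sqrt{2} \approx 141.57$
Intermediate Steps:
$G = 11 \sqrt{2} \approx 15.556$
$19 G - 154 = 19 \cdot 11 \sqrt{2} - 154 = 209 \sqrt{2} - 154 = -154 + 209 \sqrt{2}$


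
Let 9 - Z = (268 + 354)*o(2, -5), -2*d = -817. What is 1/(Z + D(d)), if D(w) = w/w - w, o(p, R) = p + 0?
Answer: -2/3285 ≈ -0.00060883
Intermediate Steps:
o(p, R) = p
d = 817/2 (d = -½*(-817) = 817/2 ≈ 408.50)
D(w) = 1 - w
Z = -1235 (Z = 9 - (268 + 354)*2 = 9 - 622*2 = 9 - 1*1244 = 9 - 1244 = -1235)
1/(Z + D(d)) = 1/(-1235 + (1 - 1*817/2)) = 1/(-1235 + (1 - 817/2)) = 1/(-1235 - 815/2) = 1/(-3285/2) = -2/3285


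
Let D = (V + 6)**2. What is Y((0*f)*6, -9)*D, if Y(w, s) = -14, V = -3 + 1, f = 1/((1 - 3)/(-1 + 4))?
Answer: -224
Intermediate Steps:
f = -3/2 (f = 1/(-2/3) = -3/2 ≈ -1.5000)
V = -2
D = 16 (D = (-2 + 6)**2 = 4**2 = 16)
Y((0*f)*6, -9)*D = -14*16 = -224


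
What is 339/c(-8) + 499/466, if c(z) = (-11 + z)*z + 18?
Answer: 60701/19805 ≈ 3.0649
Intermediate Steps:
c(z) = 18 + z*(-11 + z) (c(z) = z*(-11 + z) + 18 = 18 + z*(-11 + z))
339/c(-8) + 499/466 = 339/(18 + (-8)² - 11*(-8)) + 499/466 = 339/(18 + 64 + 88) + 499*(1/466) = 339/170 + 499/466 = 60701/19805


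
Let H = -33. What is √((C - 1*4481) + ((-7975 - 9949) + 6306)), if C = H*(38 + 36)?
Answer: I*√18541 ≈ 136.17*I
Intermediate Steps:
C = -2442 (C = -33*(38 + 36) = -33*74 = -2442)
√((C - 1*4481) + ((-7975 - 9949) + 6306)) = √((-2442 - 1*4481) + ((-7975 - 9949) + 6306)) = √((-2442 - 4481) + (-17924 + 6306)) = √(-6923 - 11618) = √(-18541) = I*√18541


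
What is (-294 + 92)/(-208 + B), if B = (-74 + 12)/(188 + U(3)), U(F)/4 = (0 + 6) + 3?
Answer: 22624/23327 ≈ 0.96986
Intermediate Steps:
U(F) = 36 (U(F) = 4*((0 + 6) + 3) = 4*(6 + 3) = 4*9 = 36)
B = -31/112 (B = (-74 + 12)/(188 + 36) = -62/224 = -62*1/224 = -31/112 ≈ -0.27679)
(-294 + 92)/(-208 + B) = (-294 + 92)/(-208 - 31/112) = -202/(-23327/112) = -202*(-112/23327) = 22624/23327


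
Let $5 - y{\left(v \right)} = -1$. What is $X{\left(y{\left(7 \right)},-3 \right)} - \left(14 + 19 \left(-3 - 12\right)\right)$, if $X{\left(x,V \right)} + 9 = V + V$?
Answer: $256$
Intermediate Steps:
$y{\left(v \right)} = 6$ ($y{\left(v \right)} = 5 - -1 = 5 + 1 = 6$)
$X{\left(x,V \right)} = -9 + 2 V$ ($X{\left(x,V \right)} = -9 + \left(V + V\right) = -9 + 2 V$)
$X{\left(y{\left(7 \right)},-3 \right)} - \left(14 + 19 \left(-3 - 12\right)\right) = \left(-9 + 2 \left(-3\right)\right) - \left(14 + 19 \left(-3 - 12\right)\right) = \left(-9 - 6\right) - \left(14 + 19 \left(-3 - 12\right)\right) = -15 - \left(14 + 19 \left(-15\right)\right) = -15 - \left(14 - 285\right) = -15 - -271 = -15 + 271 = 256$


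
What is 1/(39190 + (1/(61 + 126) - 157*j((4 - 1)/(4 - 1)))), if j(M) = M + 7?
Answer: 187/7093659 ≈ 2.6362e-5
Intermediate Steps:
j(M) = 7 + M
1/(39190 + (1/(61 + 126) - 157*j((4 - 1)/(4 - 1)))) = 1/(39190 + (1/(61 + 126) - 157*(7 + (4 - 1)/(4 - 1)))) = 1/(39190 + (1/187 - 157*(7 + 3/3))) = 1/(39190 + (1/187 - 157*(7 + 3*(1/3)))) = 1/(39190 + (1/187 - 157*(7 + 1))) = 1/(39190 + (1/187 - 157*8)) = 1/(39190 + (1/187 - 1256)) = 1/(39190 - 234871/187) = 1/(7093659/187) = 187/7093659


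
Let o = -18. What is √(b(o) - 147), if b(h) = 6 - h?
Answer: I*√123 ≈ 11.091*I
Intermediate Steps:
√(b(o) - 147) = √((6 - 1*(-18)) - 147) = √((6 + 18) - 147) = √(24 - 147) = √(-123) = I*√123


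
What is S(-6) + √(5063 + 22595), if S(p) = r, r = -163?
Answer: -163 + √27658 ≈ 3.3069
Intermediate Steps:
S(p) = -163
S(-6) + √(5063 + 22595) = -163 + √(5063 + 22595) = -163 + √27658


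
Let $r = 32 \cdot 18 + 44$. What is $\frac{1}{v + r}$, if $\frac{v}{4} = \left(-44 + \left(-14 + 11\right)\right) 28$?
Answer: $- \frac{1}{4644} \approx -0.00021533$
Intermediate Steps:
$v = -5264$ ($v = 4 \left(-44 + \left(-14 + 11\right)\right) 28 = 4 \left(-44 - 3\right) 28 = 4 \left(\left(-47\right) 28\right) = 4 \left(-1316\right) = -5264$)
$r = 620$ ($r = 576 + 44 = 620$)
$\frac{1}{v + r} = \frac{1}{-5264 + 620} = \frac{1}{-4644} = - \frac{1}{4644}$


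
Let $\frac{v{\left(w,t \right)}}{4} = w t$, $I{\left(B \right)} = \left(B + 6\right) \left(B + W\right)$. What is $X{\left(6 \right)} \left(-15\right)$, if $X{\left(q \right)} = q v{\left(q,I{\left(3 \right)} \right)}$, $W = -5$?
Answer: $38880$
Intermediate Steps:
$I{\left(B \right)} = \left(-5 + B\right) \left(6 + B\right)$ ($I{\left(B \right)} = \left(B + 6\right) \left(B - 5\right) = \left(6 + B\right) \left(-5 + B\right) = \left(-5 + B\right) \left(6 + B\right)$)
$v{\left(w,t \right)} = 4 t w$ ($v{\left(w,t \right)} = 4 w t = 4 t w$)
$X{\left(q \right)} = - 72 q^{2}$ ($X{\left(q \right)} = q 4 \left(-30 + 3 + 3^{2}\right) q = q 4 \left(-30 + 3 + 9\right) q = q 4 \left(-18\right) q = q \left(- 72 q\right) = - 72 q^{2}$)
$X{\left(6 \right)} \left(-15\right) = - 72 \cdot 6^{2} \left(-15\right) = \left(-72\right) 36 \left(-15\right) = \left(-2592\right) \left(-15\right) = 38880$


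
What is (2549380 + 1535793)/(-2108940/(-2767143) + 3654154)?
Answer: 3768085956913/3370522923654 ≈ 1.1180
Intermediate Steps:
(2549380 + 1535793)/(-2108940/(-2767143) + 3654154) = 4085173/(-2108940*(-1/2767143) + 3654154) = 4085173/(702980/922381 + 3654154) = 4085173/(3370522923654/922381) = 4085173*(922381/3370522923654) = 3768085956913/3370522923654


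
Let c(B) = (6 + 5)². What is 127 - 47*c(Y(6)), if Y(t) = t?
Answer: -5560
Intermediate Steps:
c(B) = 121 (c(B) = 11² = 121)
127 - 47*c(Y(6)) = 127 - 47*121 = 127 - 5687 = -5560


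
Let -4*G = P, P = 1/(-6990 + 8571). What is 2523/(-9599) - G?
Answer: -549857/2093244 ≈ -0.26268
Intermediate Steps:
P = 1/1581 ≈ 0.00063251
G = -1/6324 (G = -¼*1/1581 = -1/6324 ≈ -0.00015813)
2523/(-9599) - G = 2523/(-9599) - 1*(-1/6324) = 2523*(-1/9599) + 1/6324 = -87/331 + 1/6324 = -549857/2093244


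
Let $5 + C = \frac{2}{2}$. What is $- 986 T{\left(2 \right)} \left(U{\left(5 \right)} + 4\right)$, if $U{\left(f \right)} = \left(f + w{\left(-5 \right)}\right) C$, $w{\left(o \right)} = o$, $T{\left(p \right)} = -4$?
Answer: $15776$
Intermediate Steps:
$C = -4$ ($C = -5 + \frac{2}{2} = -5 + 2 \cdot \frac{1}{2} = -5 + 1 = -4$)
$U{\left(f \right)} = 20 - 4 f$ ($U{\left(f \right)} = \left(f - 5\right) \left(-4\right) = \left(-5 + f\right) \left(-4\right) = 20 - 4 f$)
$- 986 T{\left(2 \right)} \left(U{\left(5 \right)} + 4\right) = - 986 \left(- 4 \left(\left(20 - 20\right) + 4\right)\right) = - 986 \left(- 4 \left(0 + 4\right)\right) = - 986 \left(\left(-4\right) 4\right) = \left(-986\right) \left(-16\right) = 15776$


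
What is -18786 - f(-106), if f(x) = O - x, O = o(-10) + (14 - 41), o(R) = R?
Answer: -18855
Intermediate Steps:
O = -37 (O = -10 + (14 - 41) = -10 - 27 = -37)
f(x) = -37 - x
-18786 - f(-106) = -18786 - (-37 - 1*(-106)) = -18786 - (-37 + 106) = -18786 - 1*69 = -18786 - 69 = -18855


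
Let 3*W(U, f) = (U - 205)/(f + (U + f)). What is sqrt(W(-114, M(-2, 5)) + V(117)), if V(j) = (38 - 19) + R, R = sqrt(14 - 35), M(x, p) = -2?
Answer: sqrt(2493930 + 125316*I*sqrt(21))/354 ≈ 4.4902 + 0.51029*I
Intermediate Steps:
R = I*sqrt(21) (R = sqrt(-21) = I*sqrt(21) ≈ 4.5826*I)
W(U, f) = (-205 + U)/(3*(U + 2*f)) (W(U, f) = ((U - 205)/(f + (U + f)))/3 = ((-205 + U)/(U + 2*f))/3 = (-205 + U)/(3*(U + 2*f)))
V(j) = 19 + I*sqrt(21) (V(j) = (38 - 19) + I*sqrt(21) = 19 + I*sqrt(21))
sqrt(W(-114, M(-2, 5)) + V(117)) = sqrt((-205 - 114)/(3*(-114 + 2*(-2))) + (19 + I*sqrt(21))) = sqrt((1/3)*(-319)/(-114 - 4) + (19 + I*sqrt(21))) = sqrt((1/3)*(-319)/(-118) + (19 + I*sqrt(21))) = sqrt((1/3)*(-1/118)*(-319) + (19 + I*sqrt(21))) = sqrt(319/354 + (19 + I*sqrt(21))) = sqrt(7045/354 + I*sqrt(21))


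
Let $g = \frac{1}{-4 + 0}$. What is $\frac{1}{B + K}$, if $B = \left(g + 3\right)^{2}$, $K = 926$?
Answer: $\frac{16}{14937} \approx 0.0010712$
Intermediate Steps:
$g = - \frac{1}{4}$ ($g = \frac{1}{-4} = - \frac{1}{4} \approx -0.25$)
$B = \frac{121}{16}$ ($B = \left(- \frac{1}{4} + 3\right)^{2} = \left(\frac{11}{4}\right)^{2} = \frac{121}{16} \approx 7.5625$)
$\frac{1}{B + K} = \frac{1}{\frac{121}{16} + 926} = \frac{1}{\frac{14937}{16}} = \frac{16}{14937}$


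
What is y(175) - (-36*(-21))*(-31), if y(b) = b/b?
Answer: 23437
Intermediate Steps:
y(b) = 1
y(175) - (-36*(-21))*(-31) = 1 - (-36*(-21))*(-31) = 1 - 756*(-31) = 1 - 1*(-23436) = 1 + 23436 = 23437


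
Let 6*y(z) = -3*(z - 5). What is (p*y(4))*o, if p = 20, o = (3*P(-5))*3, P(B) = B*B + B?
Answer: 1800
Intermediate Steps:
P(B) = B + B² (P(B) = B² + B = B + B²)
o = 180 (o = (3*(-5*(1 - 5)))*3 = (3*(-5*(-4)))*3 = (3*20)*3 = 60*3 = 180)
y(z) = 5/2 - z/2 (y(z) = (-3*(z - 5))/6 = (-3*(-5 + z))/6 = (15 - 3*z)/6 = 5/2 - z/2)
(p*y(4))*o = (20*(5/2 - ½*4))*180 = (20*(5/2 - 2))*180 = (20*(½))*180 = 10*180 = 1800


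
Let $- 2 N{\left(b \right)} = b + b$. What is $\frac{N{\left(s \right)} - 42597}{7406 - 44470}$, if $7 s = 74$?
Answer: $\frac{298253}{259448} \approx 1.1496$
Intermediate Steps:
$s = \frac{74}{7}$ ($s = \frac{1}{7} \cdot 74 = \frac{74}{7} \approx 10.571$)
$N{\left(b \right)} = - b$ ($N{\left(b \right)} = - \frac{b + b}{2} = - \frac{2 b}{2} = - b$)
$\frac{N{\left(s \right)} - 42597}{7406 - 44470} = \frac{\left(-1\right) \frac{74}{7} - 42597}{7406 - 44470} = \frac{- \frac{74}{7} - 42597}{-37064} = \left(- \frac{298253}{7}\right) \left(- \frac{1}{37064}\right) = \frac{298253}{259448}$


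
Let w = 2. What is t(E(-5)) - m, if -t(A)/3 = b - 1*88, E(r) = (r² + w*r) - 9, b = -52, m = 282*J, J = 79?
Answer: -21858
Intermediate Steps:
m = 22278 (m = 282*79 = 22278)
E(r) = -9 + r² + 2*r (E(r) = (r² + 2*r) - 9 = -9 + r² + 2*r)
t(A) = 420 (t(A) = -3*(-52 - 1*88) = -3*(-52 - 88) = -3*(-140) = 420)
t(E(-5)) - m = 420 - 1*22278 = 420 - 22278 = -21858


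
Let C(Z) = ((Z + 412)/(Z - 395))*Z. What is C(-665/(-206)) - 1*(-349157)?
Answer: 1160951709801/3325046 ≈ 3.4915e+5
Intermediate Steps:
C(Z) = Z*(412 + Z)/(-395 + Z) (C(Z) = ((412 + Z)/(-395 + Z))*Z = Z*(412 + Z)/(-395 + Z))
C(-665/(-206)) - 1*(-349157) = (-665/(-206))*(412 - 665/(-206))/(-395 - 665/(-206)) - 1*(-349157) = (-665*(-1/206))*(412 - 665*(-1/206))/(-395 - 665*(-1/206)) + 349157 = 665*(412 + 665/206)/(206*(-395 + 665/206)) + 349157 = (665/206)*(85537/206)/(-80705/206) + 349157 = (665/206)*(-206/80705)*(85537/206) + 349157 = -11376421/3325046 + 349157 = 1160951709801/3325046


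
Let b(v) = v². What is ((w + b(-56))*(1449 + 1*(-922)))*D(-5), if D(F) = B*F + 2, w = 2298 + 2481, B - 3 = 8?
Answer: -221073865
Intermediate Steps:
B = 11 (B = 3 + 8 = 11)
w = 4779
D(F) = 2 + 11*F (D(F) = 11*F + 2 = 2 + 11*F)
((w + b(-56))*(1449 + 1*(-922)))*D(-5) = ((4779 + (-56)²)*(1449 + 1*(-922)))*(2 + 11*(-5)) = ((4779 + 3136)*(1449 - 922))*(2 - 55) = (7915*527)*(-53) = 4171205*(-53) = -221073865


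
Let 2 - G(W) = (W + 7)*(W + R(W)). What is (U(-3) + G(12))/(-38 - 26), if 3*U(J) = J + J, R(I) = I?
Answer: 57/8 ≈ 7.1250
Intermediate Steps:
U(J) = 2*J/3 (U(J) = (J + J)/3 = (2*J)/3 = 2*J/3)
G(W) = 2 - 2*W*(7 + W) (G(W) = 2 - (W + 7)*(W + W) = 2 - (7 + W)*2*W = 2 - 2*W*(7 + W))
(U(-3) + G(12))/(-38 - 26) = ((⅔)*(-3) + (2 - 14*12 - 2*12²))/(-38 - 26) = (-2 + (2 - 168 - 2*144))/(-64) = -(-2 + (2 - 168 - 288))/64 = -(-2 - 454)/64 = -1/64*(-456) = 57/8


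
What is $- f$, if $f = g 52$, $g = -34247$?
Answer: $1780844$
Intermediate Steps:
$f = -1780844$ ($f = \left(-34247\right) 52 = -1780844$)
$- f = \left(-1\right) \left(-1780844\right) = 1780844$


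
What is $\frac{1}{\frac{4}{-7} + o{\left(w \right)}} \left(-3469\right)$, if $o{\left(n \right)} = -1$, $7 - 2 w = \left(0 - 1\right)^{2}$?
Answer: $\frac{24283}{11} \approx 2207.5$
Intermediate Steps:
$w = 3$ ($w = \frac{7}{2} - \frac{\left(0 - 1\right)^{2}}{2} = \frac{7}{2} - \frac{\left(-1\right)^{2}}{2} = \frac{7}{2} - \frac{1}{2} = 3$)
$\frac{1}{\frac{4}{-7} + o{\left(w \right)}} \left(-3469\right) = \frac{1}{\frac{4}{-7} - 1} \left(-3469\right) = \frac{1}{4 \left(- \frac{1}{7}\right) - 1} \left(-3469\right) = \frac{1}{- \frac{4}{7} - 1} \left(-3469\right) = \frac{1}{- \frac{11}{7}} \left(-3469\right) = \left(- \frac{7}{11}\right) \left(-3469\right) = \frac{24283}{11}$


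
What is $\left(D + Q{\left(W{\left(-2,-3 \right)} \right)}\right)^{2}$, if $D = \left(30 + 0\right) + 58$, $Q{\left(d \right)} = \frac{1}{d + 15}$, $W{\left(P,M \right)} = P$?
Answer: $\frac{1311025}{169} \approx 7757.5$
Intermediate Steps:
$Q{\left(d \right)} = \frac{1}{15 + d}$
$D = 88$ ($D = 30 + 58 = 88$)
$\left(D + Q{\left(W{\left(-2,-3 \right)} \right)}\right)^{2} = \left(88 + \frac{1}{15 - 2}\right)^{2} = \left(88 + \frac{1}{13}\right)^{2} = \left(\frac{1145}{13}\right)^{2} = \frac{1311025}{169}$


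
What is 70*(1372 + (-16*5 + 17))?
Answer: 91630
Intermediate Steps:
70*(1372 + (-16*5 + 17)) = 70*(1372 + (-80 + 17)) = 70*(1372 - 63) = 70*1309 = 91630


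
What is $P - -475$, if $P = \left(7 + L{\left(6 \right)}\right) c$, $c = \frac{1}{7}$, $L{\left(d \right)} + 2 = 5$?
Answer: $\frac{3335}{7} \approx 476.43$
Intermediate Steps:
$L{\left(d \right)} = 3$ ($L{\left(d \right)} = -2 + 5 = 3$)
$c = \frac{1}{7} \approx 0.14286$
$P = \frac{10}{7}$ ($P = \left(7 + 3\right) \frac{1}{7} = 10 \cdot \frac{1}{7} = \frac{10}{7} \approx 1.4286$)
$P - -475 = \frac{10}{7} - -475 = \frac{10}{7} + 475 = \frac{3335}{7}$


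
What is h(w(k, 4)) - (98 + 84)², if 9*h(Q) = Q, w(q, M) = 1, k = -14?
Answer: -298115/9 ≈ -33124.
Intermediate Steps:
h(Q) = Q/9
h(w(k, 4)) - (98 + 84)² = (⅑)*1 - (98 + 84)² = ⅑ - 1*182² = ⅑ - 1*33124 = ⅑ - 33124 = -298115/9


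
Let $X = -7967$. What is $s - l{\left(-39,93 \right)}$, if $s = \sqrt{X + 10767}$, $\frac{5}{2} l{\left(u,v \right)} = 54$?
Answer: $- \frac{108}{5} + 20 \sqrt{7} \approx 31.315$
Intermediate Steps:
$l{\left(u,v \right)} = \frac{108}{5}$ ($l{\left(u,v \right)} = \frac{2}{5} \cdot 54 = \frac{108}{5}$)
$s = 20 \sqrt{7}$ ($s = \sqrt{-7967 + 10767} = \sqrt{2800} = 20 \sqrt{7} \approx 52.915$)
$s - l{\left(-39,93 \right)} = 20 \sqrt{7} - \frac{108}{5} = - \frac{108}{5} + 20 \sqrt{7}$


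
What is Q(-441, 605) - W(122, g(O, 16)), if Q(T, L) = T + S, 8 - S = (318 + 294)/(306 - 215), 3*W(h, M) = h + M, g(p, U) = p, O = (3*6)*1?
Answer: -132785/273 ≈ -486.39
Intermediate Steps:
O = 18 (O = 18*1 = 18)
W(h, M) = M/3 + h/3 (W(h, M) = (h + M)/3 = (M + h)/3 = M/3 + h/3)
S = 116/91 (S = 8 - (318 + 294)/(306 - 215) = 8 - 612/91 = 116/91 ≈ 1.2747)
Q(T, L) = 116/91 + T (Q(T, L) = T + 116/91 = 116/91 + T)
Q(-441, 605) - W(122, g(O, 16)) = (116/91 - 441) - ((⅓)*18 + (⅓)*122) = -40015/91 - (6 + 122/3) = -40015/91 - 1*140/3 = -40015/91 - 140/3 = -132785/273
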